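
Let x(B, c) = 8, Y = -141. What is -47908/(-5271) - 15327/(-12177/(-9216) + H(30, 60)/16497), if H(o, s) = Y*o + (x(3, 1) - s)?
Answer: -194842432568356/13505561769 ≈ -14427.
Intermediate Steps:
H(o, s) = 8 - s - 141*o (H(o, s) = -141*o + (8 - s) = 8 - s - 141*o)
-47908/(-5271) - 15327/(-12177/(-9216) + H(30, 60)/16497) = -47908/(-5271) - 15327/(-12177/(-9216) + (8 - 1*60 - 141*30)/16497) = -47908*(-1/5271) - 15327/(-12177*(-1/9216) + (8 - 60 - 4230)*(1/16497)) = 6844/753 - 15327/(1353/1024 - 4282*1/16497) = 6844/753 - 15327/(1353/1024 - 4282/16497) = 6844/753 - 15327/17935673/16892928 = 6844/753 - 15327*16892928/17935673 = 6844/753 - 258917907456/17935673 = -194842432568356/13505561769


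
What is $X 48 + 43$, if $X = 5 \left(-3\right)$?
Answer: $-677$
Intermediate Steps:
$X = -15$
$X 48 + 43 = \left(-15\right) 48 + 43 = -720 + 43 = -677$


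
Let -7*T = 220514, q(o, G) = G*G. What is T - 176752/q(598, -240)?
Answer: -113418247/3600 ≈ -31505.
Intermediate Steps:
q(o, G) = G**2
T = -31502 (T = -1/7*220514 = -31502)
T - 176752/q(598, -240) = -31502 - 176752/((-240)**2) = -31502 - 176752/57600 = -31502 - 1*11047/3600 = -31502 - 11047/3600 = -113418247/3600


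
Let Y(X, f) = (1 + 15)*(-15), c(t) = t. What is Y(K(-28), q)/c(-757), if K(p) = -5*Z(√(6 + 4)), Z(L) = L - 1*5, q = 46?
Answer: 240/757 ≈ 0.31704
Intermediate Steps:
Z(L) = -5 + L (Z(L) = L - 5 = -5 + L)
K(p) = 25 - 5*√10 (K(p) = -5*(-5 + √(6 + 4)) = -5*(-5 + √10) = 25 - 5*√10)
Y(X, f) = -240 (Y(X, f) = 16*(-15) = -240)
Y(K(-28), q)/c(-757) = -240/(-757) = -240*(-1/757) = 240/757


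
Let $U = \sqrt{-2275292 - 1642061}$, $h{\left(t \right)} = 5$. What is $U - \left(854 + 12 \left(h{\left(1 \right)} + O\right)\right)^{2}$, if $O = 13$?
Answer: $-1144900 + i \sqrt{3917353} \approx -1.1449 \cdot 10^{6} + 1979.2 i$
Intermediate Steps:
$U = i \sqrt{3917353}$ ($U = \sqrt{-3917353} = i \sqrt{3917353} \approx 1979.2 i$)
$U - \left(854 + 12 \left(h{\left(1 \right)} + O\right)\right)^{2} = i \sqrt{3917353} - \left(854 + 12 \left(5 + 13\right)\right)^{2} = i \sqrt{3917353} - \left(854 + 12 \cdot 18\right)^{2} = i \sqrt{3917353} - \left(854 + 216\right)^{2} = i \sqrt{3917353} - 1070^{2} = i \sqrt{3917353} - 1144900 = -1144900 + i \sqrt{3917353}$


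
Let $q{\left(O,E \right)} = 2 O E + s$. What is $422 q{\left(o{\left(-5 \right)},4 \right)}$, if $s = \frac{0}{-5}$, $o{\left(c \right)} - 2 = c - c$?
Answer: $6752$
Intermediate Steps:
$o{\left(c \right)} = 2$ ($o{\left(c \right)} = 2 + \left(c - c\right) = 2 + 0 = 2$)
$s = 0$ ($s = 0 \left(- \frac{1}{5}\right) = 0$)
$q{\left(O,E \right)} = 2 E O$ ($q{\left(O,E \right)} = 2 O E + 0 = 2 E O + 0 = 2 E O$)
$422 q{\left(o{\left(-5 \right)},4 \right)} = 422 \cdot 2 \cdot 4 \cdot 2 = 422 \cdot 16 = 6752$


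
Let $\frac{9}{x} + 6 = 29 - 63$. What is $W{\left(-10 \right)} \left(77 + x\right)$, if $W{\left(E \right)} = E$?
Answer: $- \frac{3071}{4} \approx -767.75$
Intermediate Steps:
$x = - \frac{9}{40}$ ($x = \frac{9}{-6 + \left(29 - 63\right)} = \frac{9}{-6 - 34} = \frac{9}{-40} = 9 \left(- \frac{1}{40}\right) = - \frac{9}{40} \approx -0.225$)
$W{\left(-10 \right)} \left(77 + x\right) = - 10 \left(77 - \frac{9}{40}\right) = \left(-10\right) \frac{3071}{40} = - \frac{3071}{4}$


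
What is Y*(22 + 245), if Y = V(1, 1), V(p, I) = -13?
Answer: -3471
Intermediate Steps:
Y = -13
Y*(22 + 245) = -13*(22 + 245) = -13*267 = -3471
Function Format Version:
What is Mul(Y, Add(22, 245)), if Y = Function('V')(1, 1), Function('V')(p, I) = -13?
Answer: -3471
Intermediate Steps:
Y = -13
Mul(Y, Add(22, 245)) = Mul(-13, Add(22, 245)) = Mul(-13, 267) = -3471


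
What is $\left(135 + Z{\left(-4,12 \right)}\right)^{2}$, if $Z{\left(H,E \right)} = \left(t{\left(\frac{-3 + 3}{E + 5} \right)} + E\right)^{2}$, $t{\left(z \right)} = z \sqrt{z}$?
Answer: $77841$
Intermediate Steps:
$t{\left(z \right)} = z^{\frac{3}{2}}$
$Z{\left(H,E \right)} = E^{2}$ ($Z{\left(H,E \right)} = \left(\left(\frac{-3 + 3}{E + 5}\right)^{\frac{3}{2}} + E\right)^{2} = \left(\left(\frac{0}{5 + E}\right)^{\frac{3}{2}} + E\right)^{2} = \left(0^{\frac{3}{2}} + E\right)^{2} = \left(0 + E\right)^{2} = E^{2}$)
$\left(135 + Z{\left(-4,12 \right)}\right)^{2} = \left(135 + 12^{2}\right)^{2} = \left(135 + 144\right)^{2} = 279^{2} = 77841$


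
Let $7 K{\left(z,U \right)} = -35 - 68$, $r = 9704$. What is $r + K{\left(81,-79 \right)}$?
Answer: $\frac{67825}{7} \approx 9689.3$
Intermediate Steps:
$K{\left(z,U \right)} = - \frac{103}{7}$ ($K{\left(z,U \right)} = \frac{-35 - 68}{7} = \frac{1}{7} \left(-103\right) = - \frac{103}{7}$)
$r + K{\left(81,-79 \right)} = 9704 - \frac{103}{7} = \frac{67825}{7}$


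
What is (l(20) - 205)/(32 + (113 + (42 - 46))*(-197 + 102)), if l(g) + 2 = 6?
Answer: 67/3441 ≈ 0.019471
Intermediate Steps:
l(g) = 4 (l(g) = -2 + 6 = 4)
(l(20) - 205)/(32 + (113 + (42 - 46))*(-197 + 102)) = (4 - 205)/(32 + (113 + (42 - 46))*(-197 + 102)) = -201/(32 + (113 - 4)*(-95)) = -201/(32 + 109*(-95)) = -201/(32 - 10355) = -201/(-10323) = -201*(-1/10323) = 67/3441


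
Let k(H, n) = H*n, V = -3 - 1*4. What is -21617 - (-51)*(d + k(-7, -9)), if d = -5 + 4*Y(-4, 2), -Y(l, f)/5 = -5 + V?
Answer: -6419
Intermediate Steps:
V = -7 (V = -3 - 4 = -7)
Y(l, f) = 60 (Y(l, f) = -5*(-5 - 7) = -5*(-12) = 60)
d = 235 (d = -5 + 4*60 = -5 + 240 = 235)
-21617 - (-51)*(d + k(-7, -9)) = -21617 - (-51)*(235 - 7*(-9)) = -21617 - (-51)*(235 + 63) = -21617 - (-51)*298 = -21617 - 1*(-15198) = -21617 + 15198 = -6419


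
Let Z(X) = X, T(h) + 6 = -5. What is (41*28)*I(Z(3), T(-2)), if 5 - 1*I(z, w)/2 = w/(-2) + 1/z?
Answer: -5740/3 ≈ -1913.3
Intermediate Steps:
T(h) = -11 (T(h) = -6 - 5 = -11)
I(z, w) = 10 + w - 2/z (I(z, w) = 10 - 2*(w/(-2) + 1/z) = 10 - 2*(w*(-1/2) + 1/z) = 10 - 2*(-w/2 + 1/z) = 10 - 2*(1/z - w/2) = 10 + (w - 2/z) = 10 + w - 2/z)
(41*28)*I(Z(3), T(-2)) = (41*28)*(10 - 11 - 2/3) = 1148*(10 - 11 - 2*1/3) = 1148*(10 - 11 - 2/3) = 1148*(-5/3) = -5740/3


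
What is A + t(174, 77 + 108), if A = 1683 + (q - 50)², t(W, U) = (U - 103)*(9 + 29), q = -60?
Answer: 16899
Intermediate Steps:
t(W, U) = -3914 + 38*U (t(W, U) = (-103 + U)*38 = -3914 + 38*U)
A = 13783 (A = 1683 + (-60 - 50)² = 1683 + (-110)² = 1683 + 12100 = 13783)
A + t(174, 77 + 108) = 13783 + (-3914 + 38*(77 + 108)) = 13783 + (-3914 + 38*185) = 13783 + (-3914 + 7030) = 13783 + 3116 = 16899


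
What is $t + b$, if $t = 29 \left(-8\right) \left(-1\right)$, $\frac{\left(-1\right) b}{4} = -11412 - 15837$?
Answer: $109228$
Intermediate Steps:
$b = 108996$ ($b = - 4 \left(-11412 - 15837\right) = \left(-4\right) \left(-27249\right) = 108996$)
$t = 232$ ($t = \left(-232\right) \left(-1\right) = 232$)
$t + b = 232 + 108996 = 109228$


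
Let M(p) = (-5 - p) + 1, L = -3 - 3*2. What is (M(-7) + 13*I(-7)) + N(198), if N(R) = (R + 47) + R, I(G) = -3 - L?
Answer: 524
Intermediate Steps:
L = -9 (L = -3 - 6 = -9)
M(p) = -4 - p
I(G) = 6 (I(G) = -3 - 1*(-9) = -3 + 9 = 6)
N(R) = 47 + 2*R (N(R) = (47 + R) + R = 47 + 2*R)
(M(-7) + 13*I(-7)) + N(198) = ((-4 - 1*(-7)) + 13*6) + (47 + 2*198) = ((-4 + 7) + 78) + (47 + 396) = (3 + 78) + 443 = 81 + 443 = 524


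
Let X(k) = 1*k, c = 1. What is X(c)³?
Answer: 1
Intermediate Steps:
X(k) = k
X(c)³ = 1³ = 1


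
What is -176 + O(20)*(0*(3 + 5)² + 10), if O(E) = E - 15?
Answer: -126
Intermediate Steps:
O(E) = -15 + E
-176 + O(20)*(0*(3 + 5)² + 10) = -176 + (-15 + 20)*(0*(3 + 5)² + 10) = -176 + 5*(0*8² + 10) = -176 + 5*(0*64 + 10) = -176 + 5*(0 + 10) = -176 + 5*10 = -176 + 50 = -126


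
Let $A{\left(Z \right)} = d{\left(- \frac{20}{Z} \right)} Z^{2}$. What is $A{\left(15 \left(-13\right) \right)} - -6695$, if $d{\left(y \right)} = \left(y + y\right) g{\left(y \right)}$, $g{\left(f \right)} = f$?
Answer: $7495$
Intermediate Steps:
$d{\left(y \right)} = 2 y^{2}$ ($d{\left(y \right)} = \left(y + y\right) y = 2 y y = 2 y^{2}$)
$A{\left(Z \right)} = 800$ ($A{\left(Z \right)} = 2 \left(- \frac{20}{Z}\right)^{2} Z^{2} = 2 \frac{400}{Z^{2}} Z^{2} = \frac{800}{Z^{2}} Z^{2} = 800$)
$A{\left(15 \left(-13\right) \right)} - -6695 = 800 - -6695 = 800 + \left(-166363 + 173058\right) = 800 + 6695 = 7495$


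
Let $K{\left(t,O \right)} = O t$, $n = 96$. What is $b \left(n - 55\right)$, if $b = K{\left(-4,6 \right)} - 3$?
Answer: $-1107$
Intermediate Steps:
$b = -27$ ($b = 6 \left(-4\right) - 3 = -24 - 3 = -27$)
$b \left(n - 55\right) = - 27 \left(96 - 55\right) = \left(-27\right) 41 = -1107$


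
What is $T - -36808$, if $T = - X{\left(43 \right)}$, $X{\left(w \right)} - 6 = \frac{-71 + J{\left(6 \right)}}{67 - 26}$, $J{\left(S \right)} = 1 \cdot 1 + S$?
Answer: $\frac{1508946}{41} \approx 36804.0$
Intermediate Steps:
$J{\left(S \right)} = 1 + S$
$X{\left(w \right)} = \frac{182}{41}$ ($X{\left(w \right)} = 6 + \frac{-71 + \left(1 + 6\right)}{67 - 26} = 6 + \frac{-71 + 7}{41} = 6 - \frac{64}{41} = \frac{182}{41}$)
$T = - \frac{182}{41}$ ($T = \left(-1\right) \frac{182}{41} = - \frac{182}{41} \approx -4.439$)
$T - -36808 = - \frac{182}{41} - -36808 = - \frac{182}{41} + 36808 = \frac{1508946}{41}$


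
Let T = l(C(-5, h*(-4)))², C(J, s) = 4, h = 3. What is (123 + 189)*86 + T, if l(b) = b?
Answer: 26848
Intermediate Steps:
T = 16 (T = 4² = 16)
(123 + 189)*86 + T = (123 + 189)*86 + 16 = 312*86 + 16 = 26832 + 16 = 26848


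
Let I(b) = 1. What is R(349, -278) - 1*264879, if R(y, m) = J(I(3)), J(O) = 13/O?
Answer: -264866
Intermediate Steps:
R(y, m) = 13 (R(y, m) = 13/1 = 13*1 = 13)
R(349, -278) - 1*264879 = 13 - 1*264879 = 13 - 264879 = -264866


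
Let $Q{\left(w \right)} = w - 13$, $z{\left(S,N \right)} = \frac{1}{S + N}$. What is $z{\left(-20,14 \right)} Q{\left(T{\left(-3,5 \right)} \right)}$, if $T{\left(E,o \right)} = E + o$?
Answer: $\frac{11}{6} \approx 1.8333$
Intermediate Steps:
$z{\left(S,N \right)} = \frac{1}{N + S}$
$Q{\left(w \right)} = -13 + w$
$z{\left(-20,14 \right)} Q{\left(T{\left(-3,5 \right)} \right)} = \frac{-13 + \left(-3 + 5\right)}{14 - 20} = \frac{-13 + 2}{-6} = \left(- \frac{1}{6}\right) \left(-11\right) = \frac{11}{6}$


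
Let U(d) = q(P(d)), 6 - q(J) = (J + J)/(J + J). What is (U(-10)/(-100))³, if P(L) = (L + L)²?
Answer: -1/8000 ≈ -0.00012500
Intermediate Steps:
P(L) = 4*L² (P(L) = (2*L)² = 4*L²)
q(J) = 5 (q(J) = 6 - (J + J)/(J + J) = 6 - 2*J/(2*J) = 6 - 2*J*1/(2*J) = 6 - 1*1 = 6 - 1 = 5)
U(d) = 5
(U(-10)/(-100))³ = (5/(-100))³ = (5*(-1/100))³ = (-1/20)³ = -1/8000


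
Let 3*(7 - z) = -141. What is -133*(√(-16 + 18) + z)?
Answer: -7182 - 133*√2 ≈ -7370.1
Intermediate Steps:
z = 54 (z = 7 - ⅓*(-141) = 7 + 47 = 54)
-133*(√(-16 + 18) + z) = -133*(√(-16 + 18) + 54) = -133*(√2 + 54) = -133*(54 + √2) = -7182 - 133*√2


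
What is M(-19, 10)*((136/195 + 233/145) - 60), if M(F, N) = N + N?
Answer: -1305076/1131 ≈ -1153.9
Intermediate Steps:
M(F, N) = 2*N
M(-19, 10)*((136/195 + 233/145) - 60) = (2*10)*((136/195 + 233/145) - 60) = 20*((136*(1/195) + 233*(1/145)) - 60) = 20*((136/195 + 233/145) - 60) = 20*(13031/5655 - 60) = 20*(-326269/5655) = -1305076/1131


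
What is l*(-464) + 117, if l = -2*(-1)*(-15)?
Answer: 14037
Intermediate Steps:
l = -30 (l = 2*(-15) = -30)
l*(-464) + 117 = -30*(-464) + 117 = 13920 + 117 = 14037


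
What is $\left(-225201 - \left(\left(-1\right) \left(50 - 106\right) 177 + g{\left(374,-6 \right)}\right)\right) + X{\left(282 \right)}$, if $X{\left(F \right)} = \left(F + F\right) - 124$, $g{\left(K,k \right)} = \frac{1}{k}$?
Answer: $- \frac{1408037}{6} \approx -2.3467 \cdot 10^{5}$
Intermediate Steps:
$X{\left(F \right)} = -124 + 2 F$ ($X{\left(F \right)} = 2 F - 124 = -124 + 2 F$)
$\left(-225201 - \left(\left(-1\right) \left(50 - 106\right) 177 + g{\left(374,-6 \right)}\right)\right) + X{\left(282 \right)} = \left(-225201 + \left(\left(50 - 106\right) 177 - \frac{1}{-6}\right)\right) + \left(-124 + 2 \cdot 282\right) = \left(-225201 - \frac{59471}{6}\right) + \left(-124 + 564\right) = \left(-225201 + \left(-9912 + \frac{1}{6}\right)\right) + 440 = \left(-225201 - \frac{59471}{6}\right) + 440 = - \frac{1410677}{6} + 440 = - \frac{1408037}{6}$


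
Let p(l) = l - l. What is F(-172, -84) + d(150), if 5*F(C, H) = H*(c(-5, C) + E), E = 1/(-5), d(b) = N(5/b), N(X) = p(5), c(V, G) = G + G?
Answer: 144564/25 ≈ 5782.6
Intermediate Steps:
p(l) = 0
c(V, G) = 2*G
N(X) = 0
d(b) = 0
E = -⅕ ≈ -0.20000
F(C, H) = H*(-⅕ + 2*C)/5 (F(C, H) = (H*(2*C - ⅕))/5 = (H*(-⅕ + 2*C))/5 = H*(-⅕ + 2*C)/5)
F(-172, -84) + d(150) = (1/25)*(-84)*(-1 + 10*(-172)) + 0 = (1/25)*(-84)*(-1 - 1720) + 0 = (1/25)*(-84)*(-1721) + 0 = 144564/25 + 0 = 144564/25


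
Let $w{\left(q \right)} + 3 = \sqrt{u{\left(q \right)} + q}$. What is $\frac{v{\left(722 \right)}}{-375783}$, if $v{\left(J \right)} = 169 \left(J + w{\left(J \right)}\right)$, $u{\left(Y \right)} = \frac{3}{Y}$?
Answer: $- \frac{121511}{375783} - \frac{169 \sqrt{1042574}}{14279754} \approx -0.33544$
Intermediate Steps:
$w{\left(q \right)} = -3 + \sqrt{q + \frac{3}{q}}$ ($w{\left(q \right)} = -3 + \sqrt{\frac{3}{q} + q} = -3 + \sqrt{q + \frac{3}{q}}$)
$v{\left(J \right)} = -507 + 169 J + 169 \sqrt{J + \frac{3}{J}}$ ($v{\left(J \right)} = 169 \left(J + \left(-3 + \sqrt{J + \frac{3}{J}}\right)\right) = 169 \left(-3 + J + \sqrt{J + \frac{3}{J}}\right) = -507 + 169 J + 169 \sqrt{J + \frac{3}{J}}$)
$\frac{v{\left(722 \right)}}{-375783} = \frac{-507 + 169 \cdot 722 + 169 \sqrt{\frac{3 + 722^{2}}{722}}}{-375783} = \left(-507 + 122018 + 169 \sqrt{\frac{3 + 521284}{722}}\right) \left(- \frac{1}{375783}\right) = \left(-507 + 122018 + 169 \sqrt{\frac{1}{722} \cdot 521287}\right) \left(- \frac{1}{375783}\right) = \left(-507 + 122018 + 169 \sqrt{\frac{521287}{722}}\right) \left(- \frac{1}{375783}\right) = \left(-507 + 122018 + 169 \frac{\sqrt{1042574}}{38}\right) \left(- \frac{1}{375783}\right) = \left(-507 + 122018 + \frac{169 \sqrt{1042574}}{38}\right) \left(- \frac{1}{375783}\right) = \left(121511 + \frac{169 \sqrt{1042574}}{38}\right) \left(- \frac{1}{375783}\right) = - \frac{121511}{375783} - \frac{169 \sqrt{1042574}}{14279754}$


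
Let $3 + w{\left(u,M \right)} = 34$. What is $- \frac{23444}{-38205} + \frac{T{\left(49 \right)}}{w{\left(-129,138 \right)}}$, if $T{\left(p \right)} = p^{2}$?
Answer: $\frac{92456969}{1184355} \approx 78.065$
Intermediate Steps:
$w{\left(u,M \right)} = 31$ ($w{\left(u,M \right)} = -3 + 34 = 31$)
$- \frac{23444}{-38205} + \frac{T{\left(49 \right)}}{w{\left(-129,138 \right)}} = - \frac{23444}{-38205} + \frac{49^{2}}{31} = \left(-23444\right) \left(- \frac{1}{38205}\right) + 2401 \cdot \frac{1}{31} = \frac{23444}{38205} + \frac{2401}{31} = \frac{92456969}{1184355}$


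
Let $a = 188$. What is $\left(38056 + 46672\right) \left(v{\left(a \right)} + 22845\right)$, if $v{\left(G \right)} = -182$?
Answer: $1920190664$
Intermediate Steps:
$\left(38056 + 46672\right) \left(v{\left(a \right)} + 22845\right) = \left(38056 + 46672\right) \left(-182 + 22845\right) = 84728 \cdot 22663 = 1920190664$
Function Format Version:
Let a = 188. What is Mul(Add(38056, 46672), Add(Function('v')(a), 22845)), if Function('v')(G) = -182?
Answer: 1920190664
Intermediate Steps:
Mul(Add(38056, 46672), Add(Function('v')(a), 22845)) = Mul(Add(38056, 46672), Add(-182, 22845)) = Mul(84728, 22663) = 1920190664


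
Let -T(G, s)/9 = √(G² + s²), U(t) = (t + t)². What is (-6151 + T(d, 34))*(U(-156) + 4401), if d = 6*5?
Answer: -625833495 - 1831410*√514 ≈ -6.6735e+8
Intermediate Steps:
d = 30
U(t) = 4*t² (U(t) = (2*t)² = 4*t²)
T(G, s) = -9*√(G² + s²)
(-6151 + T(d, 34))*(U(-156) + 4401) = (-6151 - 9*√(30² + 34²))*(4*(-156)² + 4401) = (-6151 - 9*√(900 + 1156))*(4*24336 + 4401) = (-6151 - 18*√514)*(97344 + 4401) = (-6151 - 18*√514)*101745 = -625833495 - 1831410*√514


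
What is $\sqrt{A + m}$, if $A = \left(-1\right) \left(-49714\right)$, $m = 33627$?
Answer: $\sqrt{83341} \approx 288.69$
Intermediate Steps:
$A = 49714$
$\sqrt{A + m} = \sqrt{49714 + 33627} = \sqrt{83341}$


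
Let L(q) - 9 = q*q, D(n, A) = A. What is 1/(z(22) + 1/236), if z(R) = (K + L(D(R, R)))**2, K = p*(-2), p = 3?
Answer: 236/55971885 ≈ 4.2164e-6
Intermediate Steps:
L(q) = 9 + q**2 (L(q) = 9 + q*q = 9 + q**2)
K = -6 (K = 3*(-2) = -6)
z(R) = (3 + R**2)**2 (z(R) = (-6 + (9 + R**2))**2 = (3 + R**2)**2)
1/(z(22) + 1/236) = 1/((3 + 22**2)**2 + 1/236) = 1/((3 + 484)**2 + 1/236) = 1/(487**2 + 1/236) = 1/(237169 + 1/236) = 1/(55971885/236) = 236/55971885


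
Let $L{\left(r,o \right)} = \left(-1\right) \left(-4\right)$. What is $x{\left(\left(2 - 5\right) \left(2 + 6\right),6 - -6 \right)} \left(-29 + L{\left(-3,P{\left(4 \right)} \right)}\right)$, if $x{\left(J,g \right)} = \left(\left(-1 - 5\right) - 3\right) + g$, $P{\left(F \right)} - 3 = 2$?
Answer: $-75$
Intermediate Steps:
$P{\left(F \right)} = 5$ ($P{\left(F \right)} = 3 + 2 = 5$)
$L{\left(r,o \right)} = 4$
$x{\left(J,g \right)} = -9 + g$ ($x{\left(J,g \right)} = \left(\left(-1 - 5\right) - 3\right) + g = \left(-6 - 3\right) + g = -9 + g$)
$x{\left(\left(2 - 5\right) \left(2 + 6\right),6 - -6 \right)} \left(-29 + L{\left(-3,P{\left(4 \right)} \right)}\right) = \left(-9 + \left(6 - -6\right)\right) \left(-29 + 4\right) = \left(-9 + \left(6 + 6\right)\right) \left(-25\right) = \left(-9 + 12\right) \left(-25\right) = 3 \left(-25\right) = -75$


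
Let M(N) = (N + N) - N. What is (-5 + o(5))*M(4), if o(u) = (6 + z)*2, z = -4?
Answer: -4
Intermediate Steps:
o(u) = 4 (o(u) = (6 - 4)*2 = 2*2 = 4)
M(N) = N (M(N) = 2*N - N = N)
(-5 + o(5))*M(4) = (-5 + 4)*4 = -1*4 = -4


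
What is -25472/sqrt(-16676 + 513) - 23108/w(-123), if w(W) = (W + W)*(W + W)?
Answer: -5777/15129 + 25472*I*sqrt(16163)/16163 ≈ -0.38185 + 200.36*I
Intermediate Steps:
w(W) = 4*W**2 (w(W) = (2*W)*(2*W) = 4*W**2)
-25472/sqrt(-16676 + 513) - 23108/w(-123) = -25472/sqrt(-16676 + 513) - 23108/(4*(-123)**2) = -25472*(-I*sqrt(16163)/16163) - 23108/(4*15129) = -25472*(-I*sqrt(16163)/16163) - 23108/60516 = -(-25472)*I*sqrt(16163)/16163 - 23108*1/60516 = 25472*I*sqrt(16163)/16163 - 5777/15129 = -5777/15129 + 25472*I*sqrt(16163)/16163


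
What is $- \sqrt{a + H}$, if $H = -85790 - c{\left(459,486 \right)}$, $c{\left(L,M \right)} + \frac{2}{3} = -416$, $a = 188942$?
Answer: $- \frac{\sqrt{932118}}{3} \approx -321.82$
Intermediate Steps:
$c{\left(L,M \right)} = - \frac{1250}{3}$ ($c{\left(L,M \right)} = - \frac{2}{3} - 416 = - \frac{1250}{3}$)
$H = - \frac{256120}{3}$ ($H = -85790 - - \frac{1250}{3} = -85790 + \frac{1250}{3} = - \frac{256120}{3} \approx -85373.0$)
$- \sqrt{a + H} = - \sqrt{188942 - \frac{256120}{3}} = - \sqrt{\frac{310706}{3}} = - \frac{\sqrt{932118}}{3}$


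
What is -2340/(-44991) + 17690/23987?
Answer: 94668930/119911013 ≈ 0.78949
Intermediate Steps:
-2340/(-44991) + 17690/23987 = -2340*(-1/44991) + 17690*(1/23987) = 260/4999 + 17690/23987 = 94668930/119911013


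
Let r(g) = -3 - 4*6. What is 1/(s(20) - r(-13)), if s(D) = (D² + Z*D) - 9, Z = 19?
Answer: 1/798 ≈ 0.0012531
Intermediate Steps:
r(g) = -27 (r(g) = -3 - 24 = -27)
s(D) = -9 + D² + 19*D (s(D) = (D² + 19*D) - 9 = -9 + D² + 19*D)
1/(s(20) - r(-13)) = 1/((-9 + 20² + 19*20) - 1*(-27)) = 1/((-9 + 400 + 380) + 27) = 1/(771 + 27) = 1/798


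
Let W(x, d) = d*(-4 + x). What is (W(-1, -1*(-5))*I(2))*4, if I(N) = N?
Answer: -200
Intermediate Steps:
(W(-1, -1*(-5))*I(2))*4 = (((-1*(-5))*(-4 - 1))*2)*4 = ((5*(-5))*2)*4 = -25*2*4 = -50*4 = -200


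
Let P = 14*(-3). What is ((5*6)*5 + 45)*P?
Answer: -8190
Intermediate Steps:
P = -42
((5*6)*5 + 45)*P = ((5*6)*5 + 45)*(-42) = (30*5 + 45)*(-42) = (150 + 45)*(-42) = 195*(-42) = -8190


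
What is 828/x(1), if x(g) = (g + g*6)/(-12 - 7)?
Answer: -15732/7 ≈ -2247.4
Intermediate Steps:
x(g) = -7*g/19 (x(g) = (g + 6*g)/(-19) = (7*g)*(-1/19) = -7*g/19)
828/x(1) = 828/((-7/19*1)) = 828/(-7/19) = 828*(-19/7) = -15732/7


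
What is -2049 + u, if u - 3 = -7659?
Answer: -9705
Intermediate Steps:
u = -7656 (u = 3 - 7659 = -7656)
-2049 + u = -2049 - 7656 = -9705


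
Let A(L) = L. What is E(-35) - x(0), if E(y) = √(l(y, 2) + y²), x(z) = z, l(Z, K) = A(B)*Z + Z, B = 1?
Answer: √1155 ≈ 33.985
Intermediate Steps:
l(Z, K) = 2*Z (l(Z, K) = 1*Z + Z = Z + Z = 2*Z)
E(y) = √(y² + 2*y) (E(y) = √(2*y + y²) = √(y² + 2*y))
E(-35) - x(0) = √(-35*(2 - 35)) - 1*0 = √(-35*(-33)) + 0 = √1155 + 0 = √1155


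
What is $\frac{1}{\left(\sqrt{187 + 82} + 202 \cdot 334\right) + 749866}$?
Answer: $\frac{817334}{668034867287} - \frac{\sqrt{269}}{668034867287} \approx 1.2235 \cdot 10^{-6}$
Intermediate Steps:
$\frac{1}{\left(\sqrt{187 + 82} + 202 \cdot 334\right) + 749866} = \frac{1}{\left(\sqrt{269} + 67468\right) + 749866} = \frac{1}{\left(67468 + \sqrt{269}\right) + 749866} = \frac{1}{817334 + \sqrt{269}}$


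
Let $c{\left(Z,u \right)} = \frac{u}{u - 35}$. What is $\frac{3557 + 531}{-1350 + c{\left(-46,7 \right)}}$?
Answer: $- \frac{16352}{5401} \approx -3.0276$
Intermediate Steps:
$c{\left(Z,u \right)} = \frac{u}{-35 + u}$
$\frac{3557 + 531}{-1350 + c{\left(-46,7 \right)}} = \frac{3557 + 531}{-1350 + \frac{7}{-35 + 7}} = \frac{4088}{-1350 + \frac{7}{-28}} = \frac{4088}{-1350 + 7 \left(- \frac{1}{28}\right)} = \frac{4088}{-1350 - \frac{1}{4}} = \frac{4088}{- \frac{5401}{4}} = 4088 \left(- \frac{4}{5401}\right) = - \frac{16352}{5401}$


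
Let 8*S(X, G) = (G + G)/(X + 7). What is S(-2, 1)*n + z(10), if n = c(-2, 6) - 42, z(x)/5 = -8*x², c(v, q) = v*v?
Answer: -40019/10 ≈ -4001.9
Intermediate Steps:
c(v, q) = v²
z(x) = -40*x² (z(x) = 5*(-8*x²) = -40*x²)
n = -38 (n = (-2)² - 42 = 4 - 42 = -38)
S(X, G) = G/(4*(7 + X)) (S(X, G) = ((G + G)/(X + 7))/8 = ((2*G)/(7 + X))/8 = (2*G/(7 + X))/8 = G/(4*(7 + X)))
S(-2, 1)*n + z(10) = ((¼)*1/(7 - 2))*(-38) - 40*10² = ((¼)*1/5)*(-38) - 40*100 = ((¼)*1*(⅕))*(-38) - 4000 = (1/20)*(-38) - 4000 = -19/10 - 4000 = -40019/10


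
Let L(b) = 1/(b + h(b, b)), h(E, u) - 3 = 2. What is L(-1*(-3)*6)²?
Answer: 1/529 ≈ 0.0018904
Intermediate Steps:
h(E, u) = 5 (h(E, u) = 3 + 2 = 5)
L(b) = 1/(5 + b) (L(b) = 1/(b + 5) = 1/(5 + b))
L(-1*(-3)*6)² = (1/(5 - 1*(-3)*6))² = (1/(5 + 3*6))² = (1/(5 + 18))² = (1/23)² = 1/529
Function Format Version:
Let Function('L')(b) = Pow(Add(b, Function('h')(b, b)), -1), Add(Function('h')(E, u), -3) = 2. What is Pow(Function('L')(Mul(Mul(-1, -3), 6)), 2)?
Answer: Rational(1, 529) ≈ 0.0018904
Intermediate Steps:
Function('h')(E, u) = 5 (Function('h')(E, u) = Add(3, 2) = 5)
Function('L')(b) = Pow(Add(5, b), -1) (Function('L')(b) = Pow(Add(b, 5), -1) = Pow(Add(5, b), -1))
Pow(Function('L')(Mul(Mul(-1, -3), 6)), 2) = Pow(Pow(Add(5, Mul(Mul(-1, -3), 6)), -1), 2) = Pow(Pow(Add(5, Mul(3, 6)), -1), 2) = Pow(Pow(Add(5, 18), -1), 2) = Pow(Pow(23, -1), 2) = Pow(Rational(1, 23), 2) = Rational(1, 529)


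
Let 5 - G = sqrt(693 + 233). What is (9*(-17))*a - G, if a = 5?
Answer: -770 + sqrt(926) ≈ -739.57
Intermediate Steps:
G = 5 - sqrt(926) (G = 5 - sqrt(693 + 233) = 5 - sqrt(926) ≈ -25.430)
(9*(-17))*a - G = (9*(-17))*5 - (5 - sqrt(926)) = -153*5 + (-5 + sqrt(926)) = -765 + (-5 + sqrt(926)) = -770 + sqrt(926)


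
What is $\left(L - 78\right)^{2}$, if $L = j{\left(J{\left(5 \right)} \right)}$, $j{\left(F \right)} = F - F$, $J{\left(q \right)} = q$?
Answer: $6084$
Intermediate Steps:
$j{\left(F \right)} = 0$
$L = 0$
$\left(L - 78\right)^{2} = \left(0 - 78\right)^{2} = \left(-78\right)^{2} = 6084$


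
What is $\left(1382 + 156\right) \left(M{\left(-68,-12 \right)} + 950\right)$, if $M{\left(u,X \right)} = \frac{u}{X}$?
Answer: $\frac{4409446}{3} \approx 1.4698 \cdot 10^{6}$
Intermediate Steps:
$\left(1382 + 156\right) \left(M{\left(-68,-12 \right)} + 950\right) = \left(1382 + 156\right) \left(- \frac{68}{-12} + 950\right) = 1538 \left(\left(-68\right) \left(- \frac{1}{12}\right) + 950\right) = 1538 \left(\frac{17}{3} + 950\right) = 1538 \cdot \frac{2867}{3} = \frac{4409446}{3}$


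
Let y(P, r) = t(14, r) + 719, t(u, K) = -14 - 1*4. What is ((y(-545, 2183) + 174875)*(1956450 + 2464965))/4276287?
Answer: 258764786680/1425429 ≈ 1.8153e+5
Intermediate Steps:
t(u, K) = -18 (t(u, K) = -14 - 4 = -18)
y(P, r) = 701 (y(P, r) = -18 + 719 = 701)
((y(-545, 2183) + 174875)*(1956450 + 2464965))/4276287 = ((701 + 174875)*(1956450 + 2464965))/4276287 = (175576*4421415)*(1/4276287) = 776294360040*(1/4276287) = 258764786680/1425429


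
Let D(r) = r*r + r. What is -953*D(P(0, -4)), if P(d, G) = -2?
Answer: -1906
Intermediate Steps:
D(r) = r + r**2 (D(r) = r**2 + r = r + r**2)
-953*D(P(0, -4)) = -(-1906)*(1 - 2) = -(-1906)*(-1) = -953*2 = -1906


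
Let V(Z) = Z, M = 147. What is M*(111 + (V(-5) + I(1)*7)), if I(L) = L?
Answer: 16611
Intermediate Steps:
M*(111 + (V(-5) + I(1)*7)) = 147*(111 + (-5 + 1*7)) = 147*(111 + (-5 + 7)) = 147*(111 + 2) = 147*113 = 16611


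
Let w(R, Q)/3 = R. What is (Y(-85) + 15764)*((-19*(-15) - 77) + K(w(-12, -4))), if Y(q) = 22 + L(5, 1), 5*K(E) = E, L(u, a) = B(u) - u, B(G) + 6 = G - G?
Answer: 3167620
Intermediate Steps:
w(R, Q) = 3*R
B(G) = -6 (B(G) = -6 + (G - G) = -6 + 0 = -6)
L(u, a) = -6 - u
K(E) = E/5
Y(q) = 11 (Y(q) = 22 + (-6 - 1*5) = 22 + (-6 - 5) = 22 - 11 = 11)
(Y(-85) + 15764)*((-19*(-15) - 77) + K(w(-12, -4))) = (11 + 15764)*((-19*(-15) - 77) + (3*(-12))/5) = 15775*((285 - 77) + (⅕)*(-36)) = 15775*(208 - 36/5) = 15775*(1004/5) = 3167620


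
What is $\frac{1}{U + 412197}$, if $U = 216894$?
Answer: $\frac{1}{629091} \approx 1.5896 \cdot 10^{-6}$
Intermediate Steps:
$\frac{1}{U + 412197} = \frac{1}{216894 + 412197} = \frac{1}{629091}$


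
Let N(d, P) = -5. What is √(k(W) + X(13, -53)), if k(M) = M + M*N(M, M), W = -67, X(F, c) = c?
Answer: √215 ≈ 14.663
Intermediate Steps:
k(M) = -4*M (k(M) = M + M*(-5) = M - 5*M = -4*M)
√(k(W) + X(13, -53)) = √(-4*(-67) - 53) = √(268 - 53) = √215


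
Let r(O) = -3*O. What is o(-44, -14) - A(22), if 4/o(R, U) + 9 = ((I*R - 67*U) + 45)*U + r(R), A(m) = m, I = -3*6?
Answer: -543998/24727 ≈ -22.000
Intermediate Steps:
I = -18
o(R, U) = 4/(-9 - 3*R + U*(45 - 67*U - 18*R)) (o(R, U) = 4/(-9 + (((-18*R - 67*U) + 45)*U - 3*R)) = 4/(-9 + (((-67*U - 18*R) + 45)*U - 3*R)) = 4/(-9 + ((45 - 67*U - 18*R)*U - 3*R)) = 4/(-9 + (U*(45 - 67*U - 18*R) - 3*R)) = 4/(-9 + (-3*R + U*(45 - 67*U - 18*R))) = 4/(-9 - 3*R + U*(45 - 67*U - 18*R)))
o(-44, -14) - A(22) = -4/(9 - 45*(-14) + 3*(-44) + 67*(-14)² + 18*(-44)*(-14)) - 1*22 = -4/(9 + 630 - 132 + 67*196 + 11088) - 22 = -4/(9 + 630 - 132 + 13132 + 11088) - 22 = -4/24727 - 22 = -543998/24727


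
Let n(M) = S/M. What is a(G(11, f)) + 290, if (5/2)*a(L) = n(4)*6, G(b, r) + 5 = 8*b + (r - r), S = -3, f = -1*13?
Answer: 1441/5 ≈ 288.20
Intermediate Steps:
f = -13
n(M) = -3/M
G(b, r) = -5 + 8*b (G(b, r) = -5 + (8*b + (r - r)) = -5 + (8*b + 0) = -5 + 8*b)
a(L) = -9/5 (a(L) = 2*(-3/4*6)/5 = 2*(-3*¼*6)/5 = 2*(-¾*6)/5 = (⅖)*(-9/2) = -9/5)
a(G(11, f)) + 290 = -9/5 + 290 = 1441/5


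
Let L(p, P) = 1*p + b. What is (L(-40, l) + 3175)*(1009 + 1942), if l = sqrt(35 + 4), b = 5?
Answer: 9266140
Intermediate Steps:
l = sqrt(39) ≈ 6.2450
L(p, P) = 5 + p (L(p, P) = 1*p + 5 = p + 5 = 5 + p)
(L(-40, l) + 3175)*(1009 + 1942) = ((5 - 40) + 3175)*(1009 + 1942) = (-35 + 3175)*2951 = 3140*2951 = 9266140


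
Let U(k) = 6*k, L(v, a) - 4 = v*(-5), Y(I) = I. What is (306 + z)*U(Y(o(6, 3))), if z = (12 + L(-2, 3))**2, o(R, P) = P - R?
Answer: -17676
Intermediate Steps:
L(v, a) = 4 - 5*v (L(v, a) = 4 + v*(-5) = 4 - 5*v)
z = 676 (z = (12 + (4 - 5*(-2)))**2 = (12 + (4 + 10))**2 = (12 + 14)**2 = 26**2 = 676)
(306 + z)*U(Y(o(6, 3))) = (306 + 676)*(6*(3 - 1*6)) = 982*(6*(3 - 6)) = 982*(6*(-3)) = 982*(-18) = -17676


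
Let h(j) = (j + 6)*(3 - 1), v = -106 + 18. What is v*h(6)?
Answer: -2112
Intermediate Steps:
v = -88
h(j) = 12 + 2*j (h(j) = (6 + j)*2 = 12 + 2*j)
v*h(6) = -88*(12 + 2*6) = -88*(12 + 12) = -88*24 = -2112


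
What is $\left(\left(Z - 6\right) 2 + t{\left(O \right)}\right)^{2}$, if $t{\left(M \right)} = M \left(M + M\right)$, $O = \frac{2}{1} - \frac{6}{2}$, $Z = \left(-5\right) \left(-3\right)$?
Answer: $400$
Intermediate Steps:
$Z = 15$
$O = -1$ ($O = 2 \cdot 1 - 3 = 2 - 3 = -1$)
$t{\left(M \right)} = 2 M^{2}$ ($t{\left(M \right)} = M 2 M = 2 M^{2}$)
$\left(\left(Z - 6\right) 2 + t{\left(O \right)}\right)^{2} = \left(\left(15 - 6\right) 2 + 2 \left(-1\right)^{2}\right)^{2} = \left(9 \cdot 2 + 2 \cdot 1\right)^{2} = \left(18 + 2\right)^{2} = 20^{2} = 400$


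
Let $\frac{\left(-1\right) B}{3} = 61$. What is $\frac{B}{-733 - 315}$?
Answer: $\frac{183}{1048} \approx 0.17462$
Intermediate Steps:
$B = -183$ ($B = \left(-3\right) 61 = -183$)
$\frac{B}{-733 - 315} = - \frac{183}{-733 - 315} = - \frac{183}{-1048} = \left(-183\right) \left(- \frac{1}{1048}\right) = \frac{183}{1048}$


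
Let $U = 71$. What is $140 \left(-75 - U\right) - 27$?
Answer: $-20467$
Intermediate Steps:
$140 \left(-75 - U\right) - 27 = 140 \left(-75 - 71\right) - 27 = 140 \left(-146\right) - 27 = -20440 - 27 = -20467$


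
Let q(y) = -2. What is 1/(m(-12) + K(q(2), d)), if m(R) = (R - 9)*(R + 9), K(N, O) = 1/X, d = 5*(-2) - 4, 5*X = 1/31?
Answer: 1/218 ≈ 0.0045872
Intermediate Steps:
X = 1/155 (X = (⅕)/31 = (⅕)*(1/31) = 1/155 ≈ 0.0064516)
d = -14 (d = -10 - 4 = -14)
K(N, O) = 155 (K(N, O) = 1/(1/155) = 155)
m(R) = (-9 + R)*(9 + R)
1/(m(-12) + K(q(2), d)) = 1/((-81 + (-12)²) + 155) = 1/((-81 + 144) + 155) = 1/(63 + 155) = 1/218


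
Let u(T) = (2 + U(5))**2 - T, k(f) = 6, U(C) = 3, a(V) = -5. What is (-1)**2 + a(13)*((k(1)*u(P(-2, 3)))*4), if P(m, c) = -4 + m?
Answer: -3719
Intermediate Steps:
u(T) = 25 - T (u(T) = (2 + 3)**2 - T = 5**2 - T = 25 - T)
(-1)**2 + a(13)*((k(1)*u(P(-2, 3)))*4) = (-1)**2 - 5*6*(25 - (-4 - 2))*4 = 1 - 5*6*(25 - 1*(-6))*4 = 1 - 5*6*(25 + 6)*4 = 1 - 5*6*31*4 = 1 - 930*4 = 1 - 5*744 = 1 - 3720 = -3719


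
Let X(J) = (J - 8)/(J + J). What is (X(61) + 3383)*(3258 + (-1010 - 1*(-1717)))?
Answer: 26830635/2 ≈ 1.3415e+7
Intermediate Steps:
X(J) = (-8 + J)/(2*J) (X(J) = (-8 + J)/((2*J)) = (-8 + J)*(1/(2*J)) = (-8 + J)/(2*J))
(X(61) + 3383)*(3258 + (-1010 - 1*(-1717))) = ((½)*(-8 + 61)/61 + 3383)*(3258 + (-1010 - 1*(-1717))) = ((½)*(1/61)*53 + 3383)*(3258 + (-1010 + 1717)) = (53/122 + 3383)*(3258 + 707) = (412779/122)*3965 = 26830635/2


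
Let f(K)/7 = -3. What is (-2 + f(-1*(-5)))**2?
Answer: 529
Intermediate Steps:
f(K) = -21 (f(K) = 7*(-3) = -21)
(-2 + f(-1*(-5)))**2 = (-2 - 21)**2 = (-23)**2 = 529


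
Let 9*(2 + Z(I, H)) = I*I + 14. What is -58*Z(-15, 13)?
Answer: -12818/9 ≈ -1424.2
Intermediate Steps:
Z(I, H) = -4/9 + I²/9 (Z(I, H) = -2 + (I*I + 14)/9 = -2 + (I² + 14)/9 = -2 + (14 + I²)/9 = -2 + (14/9 + I²/9) = -4/9 + I²/9)
-58*Z(-15, 13) = -58*(-4/9 + (⅑)*(-15)²) = -58*(-4/9 + (⅑)*225) = -58*(-4/9 + 25) = -58*221/9 = -12818/9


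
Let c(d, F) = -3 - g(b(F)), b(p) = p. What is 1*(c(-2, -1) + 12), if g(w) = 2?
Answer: 7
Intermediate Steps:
c(d, F) = -5 (c(d, F) = -3 - 1*2 = -3 - 2 = -5)
1*(c(-2, -1) + 12) = 1*(-5 + 12) = 1*7 = 7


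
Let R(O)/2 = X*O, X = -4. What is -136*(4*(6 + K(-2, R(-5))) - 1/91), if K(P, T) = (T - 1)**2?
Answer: -75592472/91 ≈ -8.3069e+5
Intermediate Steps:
R(O) = -8*O (R(O) = 2*(-4*O) = -8*O)
K(P, T) = (-1 + T)**2
-136*(4*(6 + K(-2, R(-5))) - 1/91) = -136*(4*(6 + (-1 - 8*(-5))**2) - 1/91) = -136*(4*(6 + (-1 + 40)**2) - 1*1/91) = -136*(4*(6 + 39**2) - 1/91) = -136*(4*(6 + 1521) - 1/91) = -136*(4*1527 - 1/91) = -136*(6108 - 1/91) = -136*555827/91 = -75592472/91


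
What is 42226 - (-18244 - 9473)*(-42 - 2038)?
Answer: -57609134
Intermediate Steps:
42226 - (-18244 - 9473)*(-42 - 2038) = 42226 - (-27717)*(-2080) = 42226 - 1*57651360 = 42226 - 57651360 = -57609134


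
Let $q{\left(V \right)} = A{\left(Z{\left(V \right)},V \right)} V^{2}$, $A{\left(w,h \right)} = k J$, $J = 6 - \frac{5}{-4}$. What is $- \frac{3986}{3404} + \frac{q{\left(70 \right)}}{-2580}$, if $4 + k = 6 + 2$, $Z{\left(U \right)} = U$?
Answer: $- \frac{12349807}{219558} \approx -56.248$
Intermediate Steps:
$J = \frac{29}{4}$ ($J = 6 - - \frac{5}{4} = 6 + \frac{5}{4} = \frac{29}{4} \approx 7.25$)
$k = 4$ ($k = -4 + \left(6 + 2\right) = -4 + 8 = 4$)
$A{\left(w,h \right)} = 29$ ($A{\left(w,h \right)} = 4 \cdot \frac{29}{4} = 29$)
$q{\left(V \right)} = 29 V^{2}$
$- \frac{3986}{3404} + \frac{q{\left(70 \right)}}{-2580} = - \frac{3986}{3404} + \frac{29 \cdot 70^{2}}{-2580} = \left(-3986\right) \frac{1}{3404} + 29 \cdot 4900 \left(- \frac{1}{2580}\right) = - \frac{1993}{1702} + 142100 \left(- \frac{1}{2580}\right) = - \frac{1993}{1702} - \frac{7105}{129} = - \frac{12349807}{219558}$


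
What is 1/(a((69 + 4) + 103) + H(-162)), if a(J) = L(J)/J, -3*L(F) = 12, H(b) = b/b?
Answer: 44/43 ≈ 1.0233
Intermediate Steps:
H(b) = 1
L(F) = -4 (L(F) = -⅓*12 = -4)
a(J) = -4/J
1/(a((69 + 4) + 103) + H(-162)) = 1/(-4/((69 + 4) + 103) + 1) = 1/(-4/(73 + 103) + 1) = 1/(-4/176 + 1) = 1/(-4*1/176 + 1) = 1/(-1/44 + 1) = 1/(43/44) = 44/43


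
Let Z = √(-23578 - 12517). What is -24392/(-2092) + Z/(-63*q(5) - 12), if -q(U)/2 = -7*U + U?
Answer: 6098/523 - I*√36095/3792 ≈ 11.66 - 0.050102*I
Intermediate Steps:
Z = I*√36095 (Z = √(-36095) = I*√36095 ≈ 189.99*I)
q(U) = 12*U (q(U) = -2*(-7*U + U) = -(-12)*U = 12*U)
-24392/(-2092) + Z/(-63*q(5) - 12) = -24392/(-2092) + (I*√36095)/(-756*5 - 12) = -24392*(-1/2092) + (I*√36095)/(-63*60 - 12) = 6098/523 + (I*√36095)/(-3780 - 12) = 6098/523 + (I*√36095)/(-3792) = 6098/523 + (I*√36095)*(-1/3792) = 6098/523 - I*√36095/3792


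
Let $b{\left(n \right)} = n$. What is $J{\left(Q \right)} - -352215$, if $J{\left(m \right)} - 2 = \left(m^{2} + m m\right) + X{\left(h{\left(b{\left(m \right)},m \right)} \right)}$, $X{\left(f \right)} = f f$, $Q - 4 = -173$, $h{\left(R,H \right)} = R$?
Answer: $437900$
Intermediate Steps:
$Q = -169$ ($Q = 4 - 173 = -169$)
$X{\left(f \right)} = f^{2}$
$J{\left(m \right)} = 2 + 3 m^{2}$ ($J{\left(m \right)} = 2 + \left(\left(m^{2} + m m\right) + m^{2}\right) = 2 + \left(\left(m^{2} + m^{2}\right) + m^{2}\right) = 2 + \left(2 m^{2} + m^{2}\right) = 2 + 3 m^{2}$)
$J{\left(Q \right)} - -352215 = \left(2 + 3 \left(-169\right)^{2}\right) - -352215 = \left(2 + 3 \cdot 28561\right) + 352215 = \left(2 + 85683\right) + 352215 = 85685 + 352215 = 437900$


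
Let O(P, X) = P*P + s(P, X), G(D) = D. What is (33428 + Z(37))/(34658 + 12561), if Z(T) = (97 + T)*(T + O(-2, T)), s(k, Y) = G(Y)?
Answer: 43880/47219 ≈ 0.92929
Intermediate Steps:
s(k, Y) = Y
O(P, X) = X + P² (O(P, X) = P*P + X = P² + X = X + P²)
Z(T) = (4 + 2*T)*(97 + T) (Z(T) = (97 + T)*(T + (T + (-2)²)) = (97 + T)*(T + (T + 4)) = (97 + T)*(T + (4 + T)) = (97 + T)*(4 + 2*T) = (4 + 2*T)*(97 + T))
(33428 + Z(37))/(34658 + 12561) = (33428 + (388 + 2*37² + 198*37))/(34658 + 12561) = (33428 + (388 + 2*1369 + 7326))/47219 = (33428 + (388 + 2738 + 7326))*(1/47219) = (33428 + 10452)*(1/47219) = 43880*(1/47219) = 43880/47219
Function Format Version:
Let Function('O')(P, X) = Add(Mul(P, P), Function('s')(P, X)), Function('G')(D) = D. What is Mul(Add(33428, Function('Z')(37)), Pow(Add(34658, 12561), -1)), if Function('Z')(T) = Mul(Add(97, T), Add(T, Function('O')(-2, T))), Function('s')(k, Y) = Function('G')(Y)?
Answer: Rational(43880, 47219) ≈ 0.92929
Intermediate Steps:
Function('s')(k, Y) = Y
Function('O')(P, X) = Add(X, Pow(P, 2)) (Function('O')(P, X) = Add(Mul(P, P), X) = Add(Pow(P, 2), X) = Add(X, Pow(P, 2)))
Function('Z')(T) = Mul(Add(4, Mul(2, T)), Add(97, T)) (Function('Z')(T) = Mul(Add(97, T), Add(T, Add(T, Pow(-2, 2)))) = Mul(Add(97, T), Add(T, Add(T, 4))) = Mul(Add(97, T), Add(T, Add(4, T))) = Mul(Add(97, T), Add(4, Mul(2, T))) = Mul(Add(4, Mul(2, T)), Add(97, T)))
Mul(Add(33428, Function('Z')(37)), Pow(Add(34658, 12561), -1)) = Mul(Add(33428, Add(388, Mul(2, Pow(37, 2)), Mul(198, 37))), Pow(Add(34658, 12561), -1)) = Mul(Add(33428, Add(388, Mul(2, 1369), 7326)), Pow(47219, -1)) = Mul(Add(33428, Add(388, 2738, 7326)), Rational(1, 47219)) = Mul(Add(33428, 10452), Rational(1, 47219)) = Mul(43880, Rational(1, 47219)) = Rational(43880, 47219)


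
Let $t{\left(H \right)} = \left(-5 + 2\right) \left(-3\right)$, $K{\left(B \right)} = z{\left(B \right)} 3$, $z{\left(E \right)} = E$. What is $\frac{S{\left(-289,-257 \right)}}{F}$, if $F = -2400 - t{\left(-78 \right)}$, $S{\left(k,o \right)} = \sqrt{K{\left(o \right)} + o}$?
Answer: $- \frac{2 i \sqrt{257}}{2409} \approx - 0.013309 i$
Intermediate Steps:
$K{\left(B \right)} = 3 B$ ($K{\left(B \right)} = B 3 = 3 B$)
$t{\left(H \right)} = 9$ ($t{\left(H \right)} = \left(-3\right) \left(-3\right) = 9$)
$S{\left(k,o \right)} = 2 \sqrt{o}$ ($S{\left(k,o \right)} = \sqrt{3 o + o} = \sqrt{4 o} = 2 \sqrt{o}$)
$F = -2409$ ($F = -2400 - 9 = -2409$)
$\frac{S{\left(-289,-257 \right)}}{F} = \frac{2 \sqrt{-257}}{-2409} = 2 i \sqrt{257} \left(- \frac{1}{2409}\right) = - \frac{2 i \sqrt{257}}{2409}$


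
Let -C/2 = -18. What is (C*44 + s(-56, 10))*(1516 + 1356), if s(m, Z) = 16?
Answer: 4595200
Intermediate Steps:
C = 36 (C = -2*(-18) = 36)
(C*44 + s(-56, 10))*(1516 + 1356) = (36*44 + 16)*(1516 + 1356) = (1584 + 16)*2872 = 1600*2872 = 4595200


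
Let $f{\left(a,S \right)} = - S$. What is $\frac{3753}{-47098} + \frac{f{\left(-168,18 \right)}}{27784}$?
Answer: $- \frac{26280279}{327142708} \approx -0.080333$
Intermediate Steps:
$\frac{3753}{-47098} + \frac{f{\left(-168,18 \right)}}{27784} = \frac{3753}{-47098} + \frac{\left(-1\right) 18}{27784} = 3753 \left(- \frac{1}{47098}\right) - \frac{9}{13892} = - \frac{3753}{47098} - \frac{9}{13892} = - \frac{26280279}{327142708}$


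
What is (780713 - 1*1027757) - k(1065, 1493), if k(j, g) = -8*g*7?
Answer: -163436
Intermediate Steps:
k(j, g) = -56*g
(780713 - 1*1027757) - k(1065, 1493) = (780713 - 1*1027757) - (-56)*1493 = (780713 - 1027757) - 1*(-83608) = -247044 + 83608 = -163436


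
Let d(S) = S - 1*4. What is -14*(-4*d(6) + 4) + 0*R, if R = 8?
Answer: 56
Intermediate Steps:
d(S) = -4 + S (d(S) = S - 4 = -4 + S)
-14*(-4*d(6) + 4) + 0*R = -14*(-4*(-4 + 6) + 4) + 0*8 = -14*(-4*2 + 4) + 0 = -14*(-8 + 4) + 0 = -14*(-4) + 0 = 56 + 0 = 56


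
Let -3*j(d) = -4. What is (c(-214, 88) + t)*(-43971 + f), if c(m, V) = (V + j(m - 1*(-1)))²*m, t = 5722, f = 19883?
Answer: 369000169744/9 ≈ 4.1000e+10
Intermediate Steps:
j(d) = 4/3 (j(d) = -⅓*(-4) = 4/3)
c(m, V) = m*(4/3 + V)² (c(m, V) = (V + 4/3)²*m = (4/3 + V)²*m = m*(4/3 + V)²)
(c(-214, 88) + t)*(-43971 + f) = ((⅑)*(-214)*(4 + 3*88)² + 5722)*(-43971 + 19883) = ((⅑)*(-214)*(4 + 264)² + 5722)*(-24088) = ((⅑)*(-214)*268² + 5722)*(-24088) = ((⅑)*(-214)*71824 + 5722)*(-24088) = (-15370336/9 + 5722)*(-24088) = -15318838/9*(-24088) = 369000169744/9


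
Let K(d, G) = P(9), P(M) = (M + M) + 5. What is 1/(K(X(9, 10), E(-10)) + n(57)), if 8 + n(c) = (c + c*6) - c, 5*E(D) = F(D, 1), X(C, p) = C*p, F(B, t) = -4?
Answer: 1/357 ≈ 0.0028011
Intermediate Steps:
P(M) = 5 + 2*M (P(M) = 2*M + 5 = 5 + 2*M)
E(D) = -⅘ (E(D) = (⅕)*(-4) = -⅘)
K(d, G) = 23 (K(d, G) = 5 + 2*9 = 5 + 18 = 23)
n(c) = -8 + 6*c (n(c) = -8 + ((c + c*6) - c) = -8 + ((c + 6*c) - c) = -8 + (7*c - c) = -8 + 6*c)
1/(K(X(9, 10), E(-10)) + n(57)) = 1/(23 + (-8 + 6*57)) = 1/(23 + (-8 + 342)) = 1/(23 + 334) = 1/357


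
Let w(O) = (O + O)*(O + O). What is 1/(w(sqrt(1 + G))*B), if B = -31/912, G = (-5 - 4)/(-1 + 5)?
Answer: 912/155 ≈ 5.8839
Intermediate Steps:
G = -9/4 ≈ -2.2500
B = -31/912 (B = -31*1/912 = -31/912 ≈ -0.033991)
w(O) = 4*O**2 (w(O) = (2*O)*(2*O) = 4*O**2)
1/(w(sqrt(1 + G))*B) = 1/((4*(sqrt(1 - 9/4))**2)*(-31/912)) = 1/((4*(sqrt(-5/4))**2)*(-31/912)) = 1/((4*(I*sqrt(5)/2)**2)*(-31/912)) = 1/((4*(-5/4))*(-31/912)) = 1/(-5*(-31/912)) = 1/(155/912) = 912/155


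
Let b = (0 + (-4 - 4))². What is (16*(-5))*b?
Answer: -5120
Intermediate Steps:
b = 64 (b = (0 - 8)² = (-8)² = 64)
(16*(-5))*b = (16*(-5))*64 = -80*64 = -5120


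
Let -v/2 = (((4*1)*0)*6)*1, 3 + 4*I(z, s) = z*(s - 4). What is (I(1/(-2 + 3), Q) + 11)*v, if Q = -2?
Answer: 0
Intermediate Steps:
I(z, s) = -¾ + z*(-4 + s)/4 (I(z, s) = -¾ + (z*(s - 4))/4 = -¾ + (z*(-4 + s))/4 = -¾ + z*(-4 + s)/4)
v = 0 (v = -2*((4*1)*0)*6 = -2*(4*0)*6 = -2*0*6 = -0 = -2*0 = 0)
(I(1/(-2 + 3), Q) + 11)*v = ((-¾ - 1/(-2 + 3) + (¼)*(-2)/(-2 + 3)) + 11)*0 = ((-¾ - 1/1 + (¼)*(-2)/1) + 11)*0 = ((-¾ - 1*1 + (¼)*(-2)*1) + 11)*0 = ((-¾ - 1 - ½) + 11)*0 = (-9/4 + 11)*0 = (35/4)*0 = 0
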